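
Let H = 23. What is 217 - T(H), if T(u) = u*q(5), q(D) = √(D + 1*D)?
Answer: 217 - 23*√10 ≈ 144.27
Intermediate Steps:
q(D) = √2*√D (q(D) = √(D + D) = √(2*D) = √2*√D)
T(u) = u*√10 (T(u) = u*(√2*√5) = u*√10)
217 - T(H) = 217 - 23*√10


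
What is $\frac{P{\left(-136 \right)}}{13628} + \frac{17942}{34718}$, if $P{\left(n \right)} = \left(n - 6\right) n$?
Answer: $\frac{114373449}{59142113} \approx 1.9339$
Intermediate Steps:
$P{\left(n \right)} = n \left(-6 + n\right)$ ($P{\left(n \right)} = \left(-6 + n\right) n = n \left(-6 + n\right)$)
$\frac{P{\left(-136 \right)}}{13628} + \frac{17942}{34718} = \frac{\left(-136\right) \left(-6 - 136\right)}{13628} + \frac{17942}{34718} = \left(-136\right) \left(-142\right) \frac{1}{13628} + 17942 \cdot \frac{1}{34718} = 19312 \cdot \frac{1}{13628} + \frac{8971}{17359} = \frac{4828}{3407} + \frac{8971}{17359} = \frac{114373449}{59142113}$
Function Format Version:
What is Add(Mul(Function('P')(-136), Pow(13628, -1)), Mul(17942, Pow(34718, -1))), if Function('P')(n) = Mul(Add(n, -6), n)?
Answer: Rational(114373449, 59142113) ≈ 1.9339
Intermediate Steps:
Function('P')(n) = Mul(n, Add(-6, n)) (Function('P')(n) = Mul(Add(-6, n), n) = Mul(n, Add(-6, n)))
Add(Mul(Function('P')(-136), Pow(13628, -1)), Mul(17942, Pow(34718, -1))) = Add(Mul(Mul(-136, Add(-6, -136)), Pow(13628, -1)), Mul(17942, Pow(34718, -1))) = Add(Mul(Mul(-136, -142), Rational(1, 13628)), Mul(17942, Rational(1, 34718))) = Add(Mul(19312, Rational(1, 13628)), Rational(8971, 17359)) = Add(Rational(4828, 3407), Rational(8971, 17359)) = Rational(114373449, 59142113)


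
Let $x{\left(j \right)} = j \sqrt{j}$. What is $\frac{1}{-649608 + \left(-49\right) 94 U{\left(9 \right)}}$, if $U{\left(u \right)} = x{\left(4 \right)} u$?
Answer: $- \frac{1}{981240} \approx -1.0191 \cdot 10^{-6}$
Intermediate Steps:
$x{\left(j \right)} = j^{\frac{3}{2}}$
$U{\left(u \right)} = 8 u$ ($U{\left(u \right)} = 4^{\frac{3}{2}} u = 8 u$)
$\frac{1}{-649608 + \left(-49\right) 94 U{\left(9 \right)}} = \frac{1}{-649608 + \left(-49\right) 94 \cdot 8 \cdot 9} = \frac{1}{-649608 - 331632} = \frac{1}{-981240} = - \frac{1}{981240}$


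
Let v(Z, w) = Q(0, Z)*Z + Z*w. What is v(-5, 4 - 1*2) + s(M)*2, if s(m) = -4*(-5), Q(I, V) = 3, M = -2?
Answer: 15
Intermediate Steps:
v(Z, w) = 3*Z + Z*w
s(m) = 20
v(-5, 4 - 1*2) + s(M)*2 = -5*(3 + (4 - 1*2)) + 20*2 = -5*(3 + (4 - 2)) + 40 = -5*(3 + 2) + 40 = -5*5 + 40 = -25 + 40 = 15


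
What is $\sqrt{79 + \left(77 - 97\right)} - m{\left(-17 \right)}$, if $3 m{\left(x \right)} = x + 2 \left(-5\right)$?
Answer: $9 + \sqrt{59} \approx 16.681$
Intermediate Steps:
$m{\left(x \right)} = - \frac{10}{3} + \frac{x}{3}$ ($m{\left(x \right)} = \frac{x + 2 \left(-5\right)}{3} = \frac{x - 10}{3} = \frac{-10 + x}{3} = - \frac{10}{3} + \frac{x}{3}$)
$\sqrt{79 + \left(77 - 97\right)} - m{\left(-17 \right)} = \sqrt{79 + \left(77 - 97\right)} - \left(- \frac{10}{3} + \frac{1}{3} \left(-17\right)\right) = \sqrt{79 - 20} - \left(- \frac{10}{3} - \frac{17}{3}\right) = \sqrt{59} - -9 = \sqrt{59} + 9 = 9 + \sqrt{59}$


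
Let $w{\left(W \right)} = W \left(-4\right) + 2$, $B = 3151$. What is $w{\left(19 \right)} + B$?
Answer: $3077$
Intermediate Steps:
$w{\left(W \right)} = 2 - 4 W$ ($w{\left(W \right)} = - 4 W + 2 = 2 - 4 W$)
$w{\left(19 \right)} + B = \left(2 - 76\right) + 3151 = -74 + 3151 = 3077$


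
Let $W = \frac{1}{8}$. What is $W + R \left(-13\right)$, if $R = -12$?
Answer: $\frac{1249}{8} \approx 156.13$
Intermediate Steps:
$W = \frac{1}{8} \approx 0.125$
$W + R \left(-13\right) = \frac{1}{8} - -156 = \frac{1}{8} + 156 = \frac{1249}{8}$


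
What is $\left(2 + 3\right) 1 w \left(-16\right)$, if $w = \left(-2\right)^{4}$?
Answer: $-1280$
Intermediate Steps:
$w = 16$
$\left(2 + 3\right) 1 w \left(-16\right) = \left(2 + 3\right) 1 \cdot 16 \left(-16\right) = 5 \cdot 1 \cdot 16 \left(-16\right) = 5 \cdot 16 \left(-16\right) = 80 \left(-16\right) = -1280$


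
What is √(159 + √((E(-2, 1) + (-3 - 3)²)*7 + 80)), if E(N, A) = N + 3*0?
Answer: √(159 + √318) ≈ 13.298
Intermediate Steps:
E(N, A) = N (E(N, A) = N + 0 = N)
√(159 + √((E(-2, 1) + (-3 - 3)²)*7 + 80)) = √(159 + √((-2 + (-3 - 3)²)*7 + 80)) = √(159 + √((-2 + (-6)²)*7 + 80)) = √(159 + √((-2 + 36)*7 + 80)) = √(159 + √(34*7 + 80)) = √(159 + √(238 + 80)) = √(159 + √318)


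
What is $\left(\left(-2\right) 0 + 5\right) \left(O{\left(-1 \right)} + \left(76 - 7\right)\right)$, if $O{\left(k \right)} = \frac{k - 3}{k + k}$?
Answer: $355$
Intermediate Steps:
$O{\left(k \right)} = \frac{-3 + k}{2 k}$
$\left(\left(-2\right) 0 + 5\right) \left(O{\left(-1 \right)} + \left(76 - 7\right)\right) = \left(\left(-2\right) 0 + 5\right) \left(\frac{-3 - 1}{2 \left(-1\right)} + \left(76 - 7\right)\right) = \left(0 + 5\right) \left(\frac{1}{2} \left(-1\right) \left(-4\right) + \left(76 - 7\right)\right) = 5 \left(2 + 69\right) = 5 \cdot 71 = 355$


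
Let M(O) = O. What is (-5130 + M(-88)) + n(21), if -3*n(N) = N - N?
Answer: -5218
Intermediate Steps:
n(N) = 0 (n(N) = -(N - N)/3 = -⅓*0 = 0)
(-5130 + M(-88)) + n(21) = (-5130 - 88) + 0 = -5218 + 0 = -5218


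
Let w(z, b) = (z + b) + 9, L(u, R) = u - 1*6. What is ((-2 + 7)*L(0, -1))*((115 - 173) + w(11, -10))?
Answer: 1440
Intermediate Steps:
L(u, R) = -6 + u (L(u, R) = u - 6 = -6 + u)
w(z, b) = 9 + b + z (w(z, b) = (b + z) + 9 = 9 + b + z)
((-2 + 7)*L(0, -1))*((115 - 173) + w(11, -10)) = ((-2 + 7)*(-6 + 0))*((115 - 173) + (9 - 10 + 11)) = (5*(-6))*(-58 + 10) = -30*(-48) = 1440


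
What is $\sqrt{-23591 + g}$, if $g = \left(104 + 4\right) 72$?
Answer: $i \sqrt{15815} \approx 125.76 i$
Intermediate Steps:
$g = 7776$ ($g = 108 \cdot 72 = 7776$)
$\sqrt{-23591 + g} = \sqrt{-23591 + 7776} = \sqrt{-15815} = i \sqrt{15815}$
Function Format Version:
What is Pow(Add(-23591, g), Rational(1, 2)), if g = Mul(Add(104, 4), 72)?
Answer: Mul(I, Pow(15815, Rational(1, 2))) ≈ Mul(125.76, I)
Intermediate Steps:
g = 7776 (g = Mul(108, 72) = 7776)
Pow(Add(-23591, g), Rational(1, 2)) = Pow(Add(-23591, 7776), Rational(1, 2)) = Pow(-15815, Rational(1, 2)) = Mul(I, Pow(15815, Rational(1, 2)))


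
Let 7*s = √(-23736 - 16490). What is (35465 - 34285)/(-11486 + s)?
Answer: -66412052/646452183 - 826*I*√40226/646452183 ≈ -0.10273 - 0.00025627*I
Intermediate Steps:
s = I*√40226/7 (s = √(-23736 - 16490)/7 = √(-40226)/7 = (I*√40226)/7 = I*√40226/7 ≈ 28.652*I)
(35465 - 34285)/(-11486 + s) = (35465 - 34285)/(-11486 + I*√40226/7) = 1180/(-11486 + I*√40226/7)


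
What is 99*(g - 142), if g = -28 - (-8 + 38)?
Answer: -19800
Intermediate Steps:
g = -58 (g = -28 - 1*30 = -28 - 30 = -58)
99*(g - 142) = 99*(-58 - 142) = 99*(-200) = -19800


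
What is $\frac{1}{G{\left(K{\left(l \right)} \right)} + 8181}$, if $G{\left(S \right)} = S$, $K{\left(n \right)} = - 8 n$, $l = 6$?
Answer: $\frac{1}{8133} \approx 0.00012296$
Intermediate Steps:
$\frac{1}{G{\left(K{\left(l \right)} \right)} + 8181} = \frac{1}{\left(-8\right) 6 + 8181} = \frac{1}{-48 + 8181} = \frac{1}{8133}$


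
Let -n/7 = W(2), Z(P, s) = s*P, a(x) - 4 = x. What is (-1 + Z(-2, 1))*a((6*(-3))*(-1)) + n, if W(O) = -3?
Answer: -45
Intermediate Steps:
a(x) = 4 + x
Z(P, s) = P*s
n = 21 (n = -7*(-3) = 21)
(-1 + Z(-2, 1))*a((6*(-3))*(-1)) + n = (-1 - 2*1)*(4 + (6*(-3))*(-1)) + 21 = (-1 - 2)*(4 - 18*(-1)) + 21 = -3*(4 + 18) + 21 = -3*22 + 21 = -66 + 21 = -45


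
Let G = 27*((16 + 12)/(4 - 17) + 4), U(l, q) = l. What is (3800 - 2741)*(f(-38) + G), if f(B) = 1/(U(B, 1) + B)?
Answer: 52139865/988 ≈ 52773.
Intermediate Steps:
G = 648/13 (G = 27*(28/(-13) + 4) = 27*(28*(-1/13) + 4) = 27*(-28/13 + 4) = 27*(24/13) = 648/13 ≈ 49.846)
f(B) = 1/(2*B) (f(B) = 1/(B + B) = 1/(2*B))
(3800 - 2741)*(f(-38) + G) = (3800 - 2741)*((1/2)/(-38) + 648/13) = 1059*((1/2)*(-1/38) + 648/13) = 1059*(-1/76 + 648/13) = 1059*(49235/988) = 52139865/988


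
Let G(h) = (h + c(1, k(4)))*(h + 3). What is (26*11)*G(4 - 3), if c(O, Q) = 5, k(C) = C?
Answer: 6864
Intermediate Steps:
G(h) = (3 + h)*(5 + h) (G(h) = (h + 5)*(h + 3) = (5 + h)*(3 + h) = (3 + h)*(5 + h))
(26*11)*G(4 - 3) = (26*11)*(15 + (4 - 3)² + 8*(4 - 3)) = 286*(15 + 1² + 8*1) = 286*(15 + 1 + 8) = 286*24 = 6864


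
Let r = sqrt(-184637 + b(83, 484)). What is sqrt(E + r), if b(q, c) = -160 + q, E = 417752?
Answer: sqrt(417752 + I*sqrt(184714)) ≈ 646.34 + 0.332*I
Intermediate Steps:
r = I*sqrt(184714) (r = sqrt(-184637 + (-160 + 83)) = sqrt(-184637 - 77) = sqrt(-184714) = I*sqrt(184714) ≈ 429.78*I)
sqrt(E + r) = sqrt(417752 + I*sqrt(184714))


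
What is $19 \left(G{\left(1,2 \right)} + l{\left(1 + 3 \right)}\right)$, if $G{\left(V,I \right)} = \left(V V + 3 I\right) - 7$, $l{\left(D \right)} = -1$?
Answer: $-19$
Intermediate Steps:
$G{\left(V,I \right)} = -7 + V^{2} + 3 I$ ($G{\left(V,I \right)} = \left(V^{2} + 3 I\right) - 7 = -7 + V^{2} + 3 I$)
$19 \left(G{\left(1,2 \right)} + l{\left(1 + 3 \right)}\right) = 19 \left(\left(-7 + 1^{2} + 3 \cdot 2\right) - 1\right) = 19 \left(\left(-7 + 1 + 6\right) - 1\right) = 19 \left(0 - 1\right) = 19 \left(-1\right) = -19$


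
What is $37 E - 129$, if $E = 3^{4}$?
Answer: $2868$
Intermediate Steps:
$E = 81$
$37 E - 129 = 37 \cdot 81 - 129 = 2997 - 129 = 2868$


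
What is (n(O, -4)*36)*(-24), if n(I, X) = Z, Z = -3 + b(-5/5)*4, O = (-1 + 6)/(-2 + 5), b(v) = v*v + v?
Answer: 2592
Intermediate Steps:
b(v) = v + v**2 (b(v) = v**2 + v = v + v**2)
O = 5/3 ≈ 1.6667
Z = -3 (Z = -3 + ((-5/5)*(1 - 5/5))*4 = -3 + ((-5*1/5)*(1 - 5*1/5))*4 = -3 - (1 - 1)*4 = -3 - 1*0*4 = -3 + 0*4 = -3 + 0 = -3)
n(I, X) = -3
(n(O, -4)*36)*(-24) = -3*36*(-24) = -108*(-24) = 2592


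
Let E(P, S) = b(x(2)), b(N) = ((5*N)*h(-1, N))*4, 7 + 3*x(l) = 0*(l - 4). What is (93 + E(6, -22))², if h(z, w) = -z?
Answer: 19321/9 ≈ 2146.8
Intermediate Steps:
x(l) = -7/3 (x(l) = -7/3 + (0*(l - 4))/3 = -7/3 + (0*(-4 + l))/3 = -7/3 + (⅓)*0 = -7/3 + 0 = -7/3)
b(N) = 20*N (b(N) = ((5*N)*(-1*(-1)))*4 = ((5*N)*1)*4 = (5*N)*4 = 20*N)
E(P, S) = -140/3 (E(P, S) = 20*(-7/3) = -140/3)
(93 + E(6, -22))² = (93 - 140/3)² = (139/3)² = 19321/9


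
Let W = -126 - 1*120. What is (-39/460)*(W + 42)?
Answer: 1989/115 ≈ 17.296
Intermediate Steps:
W = -246 (W = -126 - 120 = -246)
(-39/460)*(W + 42) = (-39/460)*(-246 + 42) = -39*1/460*(-204) = -39/460*(-204) = 1989/115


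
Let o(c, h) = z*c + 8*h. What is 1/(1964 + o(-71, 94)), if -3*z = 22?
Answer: 3/9710 ≈ 0.00030896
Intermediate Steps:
z = -22/3 (z = -⅓*22 = -22/3 ≈ -7.3333)
o(c, h) = 8*h - 22*c/3 (o(c, h) = -22*c/3 + 8*h = 8*h - 22*c/3)
1/(1964 + o(-71, 94)) = 1/(1964 + (8*94 - 22/3*(-71))) = 1/(1964 + (752 + 1562/3)) = 1/(1964 + 3818/3) = 1/(9710/3) = 3/9710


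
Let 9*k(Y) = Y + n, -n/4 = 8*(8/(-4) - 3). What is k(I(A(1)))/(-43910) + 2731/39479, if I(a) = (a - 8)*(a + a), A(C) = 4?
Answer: 537105289/7800853005 ≈ 0.068852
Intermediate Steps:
I(a) = 2*a*(-8 + a) (I(a) = (-8 + a)*(2*a) = 2*a*(-8 + a))
n = 160 (n = -32*(8/(-4) - 3) = -32*(8*(-¼) - 3) = -32*(-2 - 3) = -32*(-5) = -4*(-40) = 160)
k(Y) = 160/9 + Y/9 (k(Y) = (Y + 160)/9 = (160 + Y)/9 = 160/9 + Y/9)
k(I(A(1)))/(-43910) + 2731/39479 = (160/9 + (2*4*(-8 + 4))/9)/(-43910) + 2731/39479 = (160/9 + (2*4*(-4))/9)*(-1/43910) + 2731*(1/39479) = (160/9 + (⅑)*(-32))*(-1/43910) + 2731/39479 = (160/9 - 32/9)*(-1/43910) + 2731/39479 = (128/9)*(-1/43910) + 2731/39479 = -64/197595 + 2731/39479 = 537105289/7800853005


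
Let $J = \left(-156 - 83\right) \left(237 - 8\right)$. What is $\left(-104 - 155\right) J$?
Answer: $14175329$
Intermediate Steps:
$J = -54731$ ($J = \left(-239\right) 229 = -54731$)
$\left(-104 - 155\right) J = \left(-104 - 155\right) \left(-54731\right) = \left(-259\right) \left(-54731\right) = 14175329$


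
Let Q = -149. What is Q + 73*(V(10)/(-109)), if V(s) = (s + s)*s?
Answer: -30841/109 ≈ -282.94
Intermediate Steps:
V(s) = 2*s² (V(s) = (2*s)*s = 2*s²)
Q + 73*(V(10)/(-109)) = -149 + 73*((2*10²)/(-109)) = -149 + 73*((2*100)*(-1/109)) = -149 + 73*(200*(-1/109)) = -149 + 73*(-200/109) = -149 - 14600/109 = -30841/109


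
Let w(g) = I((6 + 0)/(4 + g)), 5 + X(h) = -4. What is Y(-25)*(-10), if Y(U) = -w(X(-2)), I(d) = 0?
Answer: 0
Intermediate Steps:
X(h) = -9 (X(h) = -5 - 4 = -9)
w(g) = 0
Y(U) = 0 (Y(U) = -1*0 = 0)
Y(-25)*(-10) = 0*(-10) = 0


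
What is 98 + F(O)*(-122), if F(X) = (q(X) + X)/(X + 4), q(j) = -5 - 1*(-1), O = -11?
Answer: -1144/7 ≈ -163.43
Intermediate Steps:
q(j) = -4 (q(j) = -5 + 1 = -4)
F(X) = (-4 + X)/(4 + X) (F(X) = (-4 + X)/(X + 4) = (-4 + X)/(4 + X))
98 + F(O)*(-122) = 98 + ((-4 - 11)/(4 - 11))*(-122) = 98 + (-15/(-7))*(-122) = 98 - ⅐*(-15)*(-122) = 98 + (15/7)*(-122) = 98 - 1830/7 = -1144/7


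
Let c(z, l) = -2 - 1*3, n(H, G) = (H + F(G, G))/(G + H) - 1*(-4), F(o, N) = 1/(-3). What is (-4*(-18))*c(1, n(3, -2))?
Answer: -360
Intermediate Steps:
F(o, N) = -⅓
n(H, G) = 4 + (-⅓ + H)/(G + H) (n(H, G) = (H - ⅓)/(G + H) - 1*(-4) = (-⅓ + H)/(G + H) + 4 = 4 + (-⅓ + H)/(G + H))
c(z, l) = -5 (c(z, l) = -2 - 3 = -5)
(-4*(-18))*c(1, n(3, -2)) = -4*(-18)*(-5) = 72*(-5) = -360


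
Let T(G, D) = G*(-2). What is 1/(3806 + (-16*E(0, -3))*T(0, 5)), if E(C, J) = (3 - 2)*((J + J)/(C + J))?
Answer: 1/3806 ≈ 0.00026274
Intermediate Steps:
T(G, D) = -2*G
E(C, J) = 2*J/(C + J) (E(C, J) = 1*((2*J)/(C + J)) = 1*(2*J/(C + J)) = 2*J/(C + J))
1/(3806 + (-16*E(0, -3))*T(0, 5)) = 1/(3806 + (-32*(-3)/(0 - 3))*(-2*0)) = 1/(3806 - 32*(-3)/(-3)*0) = 1/(3806 - 32*(-3)*(-1)/3*0) = 1/(3806 - 16*2*0) = 1/(3806 - 32*0) = 1/(3806 + 0) = 1/3806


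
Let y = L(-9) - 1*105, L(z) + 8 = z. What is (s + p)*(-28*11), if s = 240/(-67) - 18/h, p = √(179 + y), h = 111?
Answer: 2858856/2479 - 308*√57 ≈ -1172.1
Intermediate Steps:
L(z) = -8 + z
y = -122 (y = (-8 - 9) - 1*105 = -17 - 105 = -122)
p = √57 (p = √(179 - 122) = √57 ≈ 7.5498)
s = -9282/2479 (s = 240/(-67) - 18/111 = 240*(-1/67) - 18*1/111 = -240/67 - 6/37 = -9282/2479 ≈ -3.7443)
(s + p)*(-28*11) = (-9282/2479 + √57)*(-28*11) = (-9282/2479 + √57)*(-308) = 2858856/2479 - 308*√57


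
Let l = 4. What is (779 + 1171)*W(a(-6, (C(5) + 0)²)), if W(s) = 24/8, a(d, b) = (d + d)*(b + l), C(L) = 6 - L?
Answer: 5850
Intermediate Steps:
a(d, b) = 2*d*(4 + b) (a(d, b) = (d + d)*(b + 4) = (2*d)*(4 + b) = 2*d*(4 + b))
W(s) = 3 (W(s) = 24*(⅛) = 3)
(779 + 1171)*W(a(-6, (C(5) + 0)²)) = (779 + 1171)*3 = 1950*3 = 5850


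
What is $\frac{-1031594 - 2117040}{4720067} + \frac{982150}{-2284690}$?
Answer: $- \frac{1182946641751}{1078388987423} \approx -1.097$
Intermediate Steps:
$\frac{-1031594 - 2117040}{4720067} + \frac{982150}{-2284690} = \left(-1031594 - 2117040\right) \frac{1}{4720067} + 982150 \left(- \frac{1}{2284690}\right) = \left(-3148634\right) \frac{1}{4720067} - \frac{98215}{228469} = - \frac{3148634}{4720067} - \frac{98215}{228469} = - \frac{1182946641751}{1078388987423}$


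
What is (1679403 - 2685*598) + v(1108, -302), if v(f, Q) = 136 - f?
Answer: 72801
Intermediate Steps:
(1679403 - 2685*598) + v(1108, -302) = (1679403 - 2685*598) + (136 - 1*1108) = (1679403 - 1605630) + (136 - 1108) = 73773 - 972 = 72801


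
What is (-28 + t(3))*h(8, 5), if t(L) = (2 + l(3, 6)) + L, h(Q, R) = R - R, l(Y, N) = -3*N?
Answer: 0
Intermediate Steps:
h(Q, R) = 0
t(L) = -16 + L (t(L) = (2 - 3*6) + L = (2 - 18) + L = -16 + L)
(-28 + t(3))*h(8, 5) = (-28 + (-16 + 3))*0 = (-28 - 13)*0 = -41*0 = 0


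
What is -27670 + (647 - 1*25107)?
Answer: -52130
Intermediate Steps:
-27670 + (647 - 1*25107) = -27670 + (647 - 25107) = -27670 - 24460 = -52130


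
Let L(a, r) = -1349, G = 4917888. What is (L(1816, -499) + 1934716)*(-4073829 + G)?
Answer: 1631875816653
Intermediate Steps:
(L(1816, -499) + 1934716)*(-4073829 + G) = (-1349 + 1934716)*(-4073829 + 4917888) = 1933367*844059 = 1631875816653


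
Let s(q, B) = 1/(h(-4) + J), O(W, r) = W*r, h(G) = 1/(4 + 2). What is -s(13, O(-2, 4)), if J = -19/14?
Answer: 21/25 ≈ 0.84000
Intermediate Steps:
h(G) = 1/6
J = -19/14 (J = -19*1/14 = -19/14 ≈ -1.3571)
s(q, B) = -21/25 (s(q, B) = 1/(1/6 - 19/14) = 1/(-25/21) = -21/25)
-s(13, O(-2, 4)) = -1*(-21/25) = 21/25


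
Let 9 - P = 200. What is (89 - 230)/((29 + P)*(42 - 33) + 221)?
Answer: 141/1237 ≈ 0.11399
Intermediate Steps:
P = -191 (P = 9 - 1*200 = 9 - 200 = -191)
(89 - 230)/((29 + P)*(42 - 33) + 221) = (89 - 230)/((29 - 191)*(42 - 33) + 221) = -141/(-162*9 + 221) = -141/(-1458 + 221) = -141/(-1237) = -141*(-1/1237) = 141/1237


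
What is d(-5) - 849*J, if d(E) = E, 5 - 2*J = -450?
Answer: -386305/2 ≈ -1.9315e+5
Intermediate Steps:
J = 455/2 (J = 5/2 - 1/2*(-450) = 5/2 + 225 = 455/2 ≈ 227.50)
d(-5) - 849*J = -5 - 849*455/2 = -5 - 386295/2 = -386305/2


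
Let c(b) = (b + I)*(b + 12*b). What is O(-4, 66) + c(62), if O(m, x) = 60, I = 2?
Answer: 51644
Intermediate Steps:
c(b) = 13*b*(2 + b) (c(b) = (b + 2)*(b + 12*b) = (2 + b)*(13*b) = 13*b*(2 + b))
O(-4, 66) + c(62) = 60 + 13*62*(2 + 62) = 60 + 13*62*64 = 60 + 51584 = 51644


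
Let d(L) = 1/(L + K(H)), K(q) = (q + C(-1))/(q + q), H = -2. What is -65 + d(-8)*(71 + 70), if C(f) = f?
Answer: -2449/29 ≈ -84.448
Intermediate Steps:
K(q) = (-1 + q)/(2*q) (K(q) = (q - 1)/(q + q) = (-1 + q)/((2*q)) = (-1 + q)*(1/(2*q)) = (-1 + q)/(2*q))
d(L) = 1/(3/4 + L) (d(L) = 1/(L + (1/2)*(-1 - 2)/(-2)) = 1/(L + (1/2)*(-1/2)*(-3)) = 1/(L + 3/4) = 1/(3/4 + L))
-65 + d(-8)*(71 + 70) = -65 + (4/(3 + 4*(-8)))*(71 + 70) = -65 + (4/(3 - 32))*141 = -65 + (4/(-29))*141 = -65 + (4*(-1/29))*141 = -65 - 4/29*141 = -65 - 564/29 = -2449/29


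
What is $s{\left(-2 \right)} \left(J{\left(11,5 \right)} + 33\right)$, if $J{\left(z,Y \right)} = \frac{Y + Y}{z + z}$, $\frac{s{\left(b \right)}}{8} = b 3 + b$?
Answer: $- \frac{23552}{11} \approx -2141.1$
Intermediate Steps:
$s{\left(b \right)} = 32 b$ ($s{\left(b \right)} = 8 \left(b 3 + b\right) = 8 \left(3 b + b\right) = 8 \cdot 4 b = 32 b$)
$J{\left(z,Y \right)} = \frac{Y}{z}$ ($J{\left(z,Y \right)} = \frac{2 Y}{2 z} = 2 Y \frac{1}{2 z} = \frac{Y}{z}$)
$s{\left(-2 \right)} \left(J{\left(11,5 \right)} + 33\right) = 32 \left(-2\right) \left(\frac{5}{11} + 33\right) = - 64 \left(5 \cdot \frac{1}{11} + 33\right) = - 64 \left(\frac{5}{11} + 33\right) = \left(-64\right) \frac{368}{11} = - \frac{23552}{11}$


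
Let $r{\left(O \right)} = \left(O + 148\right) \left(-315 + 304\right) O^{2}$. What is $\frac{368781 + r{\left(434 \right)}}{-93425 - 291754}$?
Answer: $\frac{401828777}{128393} \approx 3129.7$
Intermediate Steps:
$r{\left(O \right)} = O^{2} \left(-1628 - 11 O\right)$ ($r{\left(O \right)} = \left(148 + O\right) \left(-11\right) O^{2} = \left(-1628 - 11 O\right) O^{2} = O^{2} \left(-1628 - 11 O\right)$)
$\frac{368781 + r{\left(434 \right)}}{-93425 - 291754} = \frac{368781 + 11 \cdot 434^{2} \left(-148 - 434\right)}{-93425 - 291754} = \frac{368781 + 11 \cdot 188356 \left(-148 - 434\right)}{-385179} = \left(368781 + 11 \cdot 188356 \left(-582\right)\right) \left(- \frac{1}{385179}\right) = \left(368781 - 1205855112\right) \left(- \frac{1}{385179}\right) = \left(-1205486331\right) \left(- \frac{1}{385179}\right) = \frac{401828777}{128393}$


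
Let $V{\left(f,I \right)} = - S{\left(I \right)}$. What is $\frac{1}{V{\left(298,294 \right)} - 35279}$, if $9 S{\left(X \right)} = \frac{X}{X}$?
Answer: $- \frac{9}{317512} \approx -2.8345 \cdot 10^{-5}$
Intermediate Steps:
$S{\left(X \right)} = \frac{1}{9}$ ($S{\left(X \right)} = \frac{X \frac{1}{X}}{9} = \frac{1}{9} \cdot 1 = \frac{1}{9}$)
$V{\left(f,I \right)} = - \frac{1}{9}$ ($V{\left(f,I \right)} = \left(-1\right) \frac{1}{9} = - \frac{1}{9}$)
$\frac{1}{V{\left(298,294 \right)} - 35279} = \frac{1}{- \frac{1}{9} - 35279} = \frac{1}{- \frac{317512}{9}} = - \frac{9}{317512}$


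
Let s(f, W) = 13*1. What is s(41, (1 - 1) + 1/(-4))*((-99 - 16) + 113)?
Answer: -26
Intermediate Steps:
s(f, W) = 13
s(41, (1 - 1) + 1/(-4))*((-99 - 16) + 113) = 13*((-99 - 16) + 113) = 13*(-115 + 113) = 13*(-2) = -26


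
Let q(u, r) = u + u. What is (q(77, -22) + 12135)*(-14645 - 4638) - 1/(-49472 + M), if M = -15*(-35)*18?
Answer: -9483964793313/40022 ≈ -2.3697e+8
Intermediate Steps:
q(u, r) = 2*u
M = 9450 (M = 525*18 = 9450)
(q(77, -22) + 12135)*(-14645 - 4638) - 1/(-49472 + M) = (2*77 + 12135)*(-14645 - 4638) - 1/(-49472 + 9450) = (154 + 12135)*(-19283) - 1/(-40022) = 12289*(-19283) - 1*(-1/40022) = -236968787 + 1/40022 = -9483964793313/40022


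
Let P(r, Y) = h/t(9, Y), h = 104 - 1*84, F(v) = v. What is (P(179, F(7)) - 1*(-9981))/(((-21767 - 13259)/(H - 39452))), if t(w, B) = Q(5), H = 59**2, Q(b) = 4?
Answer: 179603203/17513 ≈ 10255.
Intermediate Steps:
H = 3481
t(w, B) = 4
h = 20 (h = 104 - 84 = 20)
P(r, Y) = 5 (P(r, Y) = 20/4 = 20*(1/4) = 5)
(P(179, F(7)) - 1*(-9981))/(((-21767 - 13259)/(H - 39452))) = (5 - 1*(-9981))/(((-21767 - 13259)/(3481 - 39452))) = (5 + 9981)/((-35026/(-35971))) = 9986/((-35026*(-1/35971))) = 9986/(35026/35971) = 9986*(35971/35026) = 179603203/17513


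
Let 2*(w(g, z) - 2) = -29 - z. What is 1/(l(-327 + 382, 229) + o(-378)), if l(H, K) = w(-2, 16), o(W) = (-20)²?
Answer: 2/759 ≈ 0.0026350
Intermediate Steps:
w(g, z) = -25/2 - z/2 (w(g, z) = 2 + (-29 - z)/2 = 2 + (-29/2 - z/2) = -25/2 - z/2)
o(W) = 400
l(H, K) = -41/2 (l(H, K) = -25/2 - ½*16 = -25/2 - 8 = -41/2)
1/(l(-327 + 382, 229) + o(-378)) = 1/(-41/2 + 400) = 1/(759/2) = 2/759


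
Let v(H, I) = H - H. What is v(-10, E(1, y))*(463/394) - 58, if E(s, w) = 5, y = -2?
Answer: -58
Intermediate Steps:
v(H, I) = 0
v(-10, E(1, y))*(463/394) - 58 = 0*(463/394) - 58 = 0 - 58 = -58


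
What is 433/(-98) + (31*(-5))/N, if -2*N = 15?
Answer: 4777/294 ≈ 16.248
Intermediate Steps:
N = -15/2 (N = -½*15 = -15/2 ≈ -7.5000)
433/(-98) + (31*(-5))/N = 433/(-98) + (31*(-5))/(-15/2) = 433*(-1/98) - 155*(-2/15) = -433/98 + 62/3 = 4777/294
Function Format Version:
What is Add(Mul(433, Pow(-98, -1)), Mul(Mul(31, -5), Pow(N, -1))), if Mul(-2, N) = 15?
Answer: Rational(4777, 294) ≈ 16.248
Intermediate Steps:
N = Rational(-15, 2) (N = Mul(Rational(-1, 2), 15) = Rational(-15, 2) ≈ -7.5000)
Add(Mul(433, Pow(-98, -1)), Mul(Mul(31, -5), Pow(N, -1))) = Add(Mul(433, Pow(-98, -1)), Mul(Mul(31, -5), Pow(Rational(-15, 2), -1))) = Add(Mul(433, Rational(-1, 98)), Mul(-155, Rational(-2, 15))) = Add(Rational(-433, 98), Rational(62, 3)) = Rational(4777, 294)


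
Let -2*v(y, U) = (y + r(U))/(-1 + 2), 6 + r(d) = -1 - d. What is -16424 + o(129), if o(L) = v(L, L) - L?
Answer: -33099/2 ≈ -16550.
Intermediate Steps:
r(d) = -7 - d (r(d) = -6 + (-1 - d) = -7 - d)
v(y, U) = 7/2 + U/2 - y/2 (v(y, U) = -(y + (-7 - U))/(2*(-1 + 2)) = -(-7 + y - U)/(2*1) = -(-7 + y - U)/2 = 7/2 + U/2 - y/2)
o(L) = 7/2 - L (o(L) = (7/2 + L/2 - L/2) - L = 7/2 - L)
-16424 + o(129) = -16424 + (7/2 - 1*129) = -16424 + (7/2 - 129) = -16424 - 251/2 = -33099/2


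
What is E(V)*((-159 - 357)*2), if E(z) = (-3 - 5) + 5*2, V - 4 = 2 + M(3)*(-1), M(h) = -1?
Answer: -2064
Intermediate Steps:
V = 7 (V = 4 + (2 - 1*(-1)) = 4 + (2 + 1) = 4 + 3 = 7)
E(z) = 2 (E(z) = -8 + 10 = 2)
E(V)*((-159 - 357)*2) = 2*((-159 - 357)*2) = 2*(-516*2) = 2*(-1032) = -2064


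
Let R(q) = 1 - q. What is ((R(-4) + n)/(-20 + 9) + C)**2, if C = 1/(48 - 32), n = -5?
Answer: 1/256 ≈ 0.0039063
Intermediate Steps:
C = 1/16 ≈ 0.062500
((R(-4) + n)/(-20 + 9) + C)**2 = (((1 - 1*(-4)) - 5)/(-20 + 9) + 1/16)**2 = (((1 + 4) - 5)/(-11) + 1/16)**2 = ((5 - 5)*(-1/11) + 1/16)**2 = (0*(-1/11) + 1/16)**2 = (0 + 1/16)**2 = (1/16)**2 = 1/256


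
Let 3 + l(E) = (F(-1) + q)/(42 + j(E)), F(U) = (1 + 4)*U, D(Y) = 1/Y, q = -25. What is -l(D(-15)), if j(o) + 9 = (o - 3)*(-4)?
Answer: 2487/679 ≈ 3.6627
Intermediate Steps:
j(o) = 3 - 4*o (j(o) = -9 + (o - 3)*(-4) = -9 + (-3 + o)*(-4) = -9 + (12 - 4*o) = 3 - 4*o)
F(U) = 5*U
l(E) = -3 - 30/(45 - 4*E) (l(E) = -3 + (5*(-1) - 25)/(42 + (3 - 4*E)) = -3 + (-5 - 25)/(45 - 4*E) = -3 - 30/(45 - 4*E))
-l(D(-15)) = -3*(55 - 4/(-15))/(-45 + 4/(-15)) = -3*(55 - 4*(-1/15))/(-45 + 4*(-1/15)) = -3*(55 + 4/15)/(-45 - 4/15) = -3*829/((-679/15)*15) = -3*(-15)*829/(679*15) = -1*(-2487/679) = 2487/679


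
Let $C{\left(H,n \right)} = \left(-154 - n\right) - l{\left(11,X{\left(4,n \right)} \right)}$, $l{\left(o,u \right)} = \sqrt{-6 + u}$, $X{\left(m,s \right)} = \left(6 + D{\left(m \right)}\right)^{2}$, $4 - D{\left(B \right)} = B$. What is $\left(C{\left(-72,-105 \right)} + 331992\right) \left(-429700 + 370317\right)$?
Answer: $-19711771169 + 59383 \sqrt{30} \approx -1.9711 \cdot 10^{10}$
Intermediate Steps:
$D{\left(B \right)} = 4 - B$
$X{\left(m,s \right)} = \left(10 - m\right)^{2}$ ($X{\left(m,s \right)} = \left(6 - \left(-4 + m\right)\right)^{2} = \left(10 - m\right)^{2}$)
$C{\left(H,n \right)} = -154 - n - \sqrt{30}$ ($C{\left(H,n \right)} = \left(-154 - n\right) - \sqrt{-6 + \left(-10 + 4\right)^{2}} = \left(-154 - n\right) - \sqrt{-6 + \left(-6\right)^{2}} = \left(-154 - n\right) - \sqrt{-6 + 36} = \left(-154 - n\right) - \sqrt{30} = -154 - n - \sqrt{30}$)
$\left(C{\left(-72,-105 \right)} + 331992\right) \left(-429700 + 370317\right) = \left(\left(-154 - -105 - \sqrt{30}\right) + 331992\right) \left(-429700 + 370317\right) = \left(\left(-154 + 105 - \sqrt{30}\right) + 331992\right) \left(-59383\right) = \left(\left(-49 - \sqrt{30}\right) + 331992\right) \left(-59383\right) = \left(331943 - \sqrt{30}\right) \left(-59383\right) = -19711771169 + 59383 \sqrt{30}$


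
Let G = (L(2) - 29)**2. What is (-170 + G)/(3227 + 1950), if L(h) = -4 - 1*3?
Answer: 1126/5177 ≈ 0.21750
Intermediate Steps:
L(h) = -7 (L(h) = -4 - 3 = -7)
G = 1296 (G = (-7 - 29)**2 = (-36)**2 = 1296)
(-170 + G)/(3227 + 1950) = (-170 + 1296)/(3227 + 1950) = 1126/5177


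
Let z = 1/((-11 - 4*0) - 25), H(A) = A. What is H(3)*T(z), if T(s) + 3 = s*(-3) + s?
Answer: -53/6 ≈ -8.8333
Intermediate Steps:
z = -1/36 (z = 1/((-11 + 0) - 25) = 1/(-11 - 25) = 1/(-36) = -1/36 ≈ -0.027778)
T(s) = -3 - 2*s (T(s) = -3 + (s*(-3) + s) = -3 + (-3*s + s) = -3 - 2*s)
H(3)*T(z) = 3*(-3 - 2*(-1/36)) = 3*(-3 + 1/18) = 3*(-53/18) = -53/6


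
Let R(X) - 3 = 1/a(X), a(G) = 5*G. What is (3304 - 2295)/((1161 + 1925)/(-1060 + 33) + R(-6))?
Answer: -31087290/1177 ≈ -26412.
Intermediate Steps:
R(X) = 3 + 1/(5*X)
(3304 - 2295)/((1161 + 1925)/(-1060 + 33) + R(-6)) = (3304 - 2295)/((1161 + 1925)/(-1060 + 33) + (3 + (1/5)/(-6))) = 1009/(3086/(-1027) + (3 + (1/5)*(-1/6))) = 1009/(3086*(-1/1027) + (3 - 1/30)) = 1009/(-3086/1027 + 89/30) = 1009/(-1177/30810) = 1009*(-30810/1177) = -31087290/1177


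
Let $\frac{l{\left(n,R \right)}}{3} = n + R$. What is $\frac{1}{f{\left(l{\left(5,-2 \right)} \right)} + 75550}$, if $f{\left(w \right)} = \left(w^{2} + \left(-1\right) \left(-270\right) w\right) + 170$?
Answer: $\frac{1}{78231} \approx 1.2783 \cdot 10^{-5}$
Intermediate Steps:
$l{\left(n,R \right)} = 3 R + 3 n$ ($l{\left(n,R \right)} = 3 \left(n + R\right) = 3 \left(R + n\right) = 3 R + 3 n$)
$f{\left(w \right)} = 170 + w^{2} + 270 w$ ($f{\left(w \right)} = \left(w^{2} + 270 w\right) + 170 = 170 + w^{2} + 270 w$)
$\frac{1}{f{\left(l{\left(5,-2 \right)} \right)} + 75550} = \frac{1}{\left(170 + \left(3 \left(-2\right) + 3 \cdot 5\right)^{2} + 270 \left(3 \left(-2\right) + 3 \cdot 5\right)\right) + 75550} = \frac{1}{\left(170 + \left(-6 + 15\right)^{2} + 270 \left(-6 + 15\right)\right) + 75550} = \frac{1}{\left(170 + 9^{2} + 270 \cdot 9\right) + 75550} = \frac{1}{\left(170 + 81 + 2430\right) + 75550} = \frac{1}{2681 + 75550} = \frac{1}{78231}$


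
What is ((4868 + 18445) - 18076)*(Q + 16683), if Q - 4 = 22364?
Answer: 204510087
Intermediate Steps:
Q = 22368 (Q = 4 + 22364 = 22368)
((4868 + 18445) - 18076)*(Q + 16683) = ((4868 + 18445) - 18076)*(22368 + 16683) = (23313 - 18076)*39051 = 5237*39051 = 204510087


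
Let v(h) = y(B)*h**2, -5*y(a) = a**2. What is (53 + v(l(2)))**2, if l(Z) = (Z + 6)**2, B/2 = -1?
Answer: 259822161/25 ≈ 1.0393e+7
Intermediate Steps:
B = -2 (B = 2*(-1) = -2)
y(a) = -a**2/5
l(Z) = (6 + Z)**2
v(h) = -4*h**2/5 (v(h) = (-1/5*(-2)**2)*h**2 = (-1/5*4)*h**2 = -4*h**2/5)
(53 + v(l(2)))**2 = (53 - 4*(6 + 2)**4/5)**2 = (53 - 4*(8**2)**2/5)**2 = (53 - 4/5*64**2)**2 = (53 - 4/5*4096)**2 = (53 - 16384/5)**2 = (-16119/5)**2 = 259822161/25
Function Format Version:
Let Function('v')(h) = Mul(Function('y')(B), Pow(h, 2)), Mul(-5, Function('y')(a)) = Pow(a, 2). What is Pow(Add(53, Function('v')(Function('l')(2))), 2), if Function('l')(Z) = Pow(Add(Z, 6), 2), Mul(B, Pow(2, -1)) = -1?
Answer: Rational(259822161, 25) ≈ 1.0393e+7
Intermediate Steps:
B = -2 (B = Mul(2, -1) = -2)
Function('y')(a) = Mul(Rational(-1, 5), Pow(a, 2))
Function('l')(Z) = Pow(Add(6, Z), 2)
Function('v')(h) = Mul(Rational(-4, 5), Pow(h, 2)) (Function('v')(h) = Mul(Mul(Rational(-1, 5), Pow(-2, 2)), Pow(h, 2)) = Mul(Mul(Rational(-1, 5), 4), Pow(h, 2)) = Mul(Rational(-4, 5), Pow(h, 2)))
Pow(Add(53, Function('v')(Function('l')(2))), 2) = Pow(Add(53, Mul(Rational(-4, 5), Pow(Pow(Add(6, 2), 2), 2))), 2) = Pow(Add(53, Mul(Rational(-4, 5), Pow(Pow(8, 2), 2))), 2) = Pow(Add(53, Mul(Rational(-4, 5), Pow(64, 2))), 2) = Pow(Add(53, Mul(Rational(-4, 5), 4096)), 2) = Pow(Add(53, Rational(-16384, 5)), 2) = Pow(Rational(-16119, 5), 2) = Rational(259822161, 25)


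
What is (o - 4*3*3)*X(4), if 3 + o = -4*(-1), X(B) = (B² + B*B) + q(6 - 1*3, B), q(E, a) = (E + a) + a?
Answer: -1505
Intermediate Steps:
q(E, a) = E + 2*a
X(B) = 3 + 2*B + 2*B² (X(B) = (B² + B*B) + ((6 - 1*3) + 2*B) = (B² + B²) + ((6 - 3) + 2*B) = 2*B² + (3 + 2*B) = 3 + 2*B + 2*B²)
o = 1 (o = -3 - 4*(-1) = -3 + 4 = 1)
(o - 4*3*3)*X(4) = (1 - 4*3*3)*(3 + 2*4 + 2*4²) = (1 - 12*3)*(3 + 8 + 2*16) = (1 - 36)*(3 + 8 + 32) = -35*43 = -1505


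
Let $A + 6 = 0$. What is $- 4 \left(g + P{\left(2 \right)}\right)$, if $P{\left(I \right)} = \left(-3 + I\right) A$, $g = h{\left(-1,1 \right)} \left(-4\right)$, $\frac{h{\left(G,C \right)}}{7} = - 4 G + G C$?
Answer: $312$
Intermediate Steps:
$A = -6$ ($A = -6 + 0 = -6$)
$h{\left(G,C \right)} = - 28 G + 7 C G$ ($h{\left(G,C \right)} = 7 \left(- 4 G + G C\right) = 7 \left(- 4 G + C G\right) = - 28 G + 7 C G$)
$g = -84$ ($g = 7 \left(-1\right) \left(-4 + 1\right) \left(-4\right) = 7 \left(-1\right) \left(-3\right) \left(-4\right) = 21 \left(-4\right) = -84$)
$P{\left(I \right)} = 18 - 6 I$ ($P{\left(I \right)} = \left(-3 + I\right) \left(-6\right) = 18 - 6 I$)
$- 4 \left(g + P{\left(2 \right)}\right) = - 4 \left(-84 + \left(18 - 12\right)\right) = - 4 \left(-84 + 6\right) = \left(-4\right) \left(-78\right) = 312$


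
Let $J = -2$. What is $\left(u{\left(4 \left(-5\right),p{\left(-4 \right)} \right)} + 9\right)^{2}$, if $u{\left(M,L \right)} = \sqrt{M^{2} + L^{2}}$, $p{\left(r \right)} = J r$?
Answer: $545 + 72 \sqrt{29} \approx 932.73$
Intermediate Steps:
$p{\left(r \right)} = - 2 r$
$u{\left(M,L \right)} = \sqrt{L^{2} + M^{2}}$
$\left(u{\left(4 \left(-5\right),p{\left(-4 \right)} \right)} + 9\right)^{2} = \left(\sqrt{\left(\left(-2\right) \left(-4\right)\right)^{2} + \left(4 \left(-5\right)\right)^{2}} + 9\right)^{2} = \left(\sqrt{8^{2} + \left(-20\right)^{2}} + 9\right)^{2} = \left(\sqrt{64 + 400} + 9\right)^{2} = \left(\sqrt{464} + 9\right)^{2} = \left(4 \sqrt{29} + 9\right)^{2} = \left(9 + 4 \sqrt{29}\right)^{2}$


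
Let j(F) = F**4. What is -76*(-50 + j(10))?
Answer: -756200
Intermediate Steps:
-76*(-50 + j(10)) = -76*(-50 + 10**4) = -76*(-50 + 10000) = -76*9950 = -756200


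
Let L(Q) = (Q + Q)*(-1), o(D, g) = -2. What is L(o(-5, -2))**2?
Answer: 16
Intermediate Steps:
L(Q) = -2*Q (L(Q) = (2*Q)*(-1) = -2*Q)
L(o(-5, -2))**2 = (-2*(-2))**2 = 4**2 = 16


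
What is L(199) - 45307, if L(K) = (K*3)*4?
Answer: -42919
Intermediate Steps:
L(K) = 12*K (L(K) = (3*K)*4 = 12*K)
L(199) - 45307 = 12*199 - 45307 = 2388 - 45307 = -42919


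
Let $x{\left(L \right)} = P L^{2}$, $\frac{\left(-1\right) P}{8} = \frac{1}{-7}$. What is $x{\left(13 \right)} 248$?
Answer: $\frac{335296}{7} \approx 47899.0$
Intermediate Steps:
$P = \frac{8}{7}$ ($P = - \frac{8}{-7} = \left(-8\right) \left(- \frac{1}{7}\right) = \frac{8}{7} \approx 1.1429$)
$x{\left(L \right)} = \frac{8 L^{2}}{7}$
$x{\left(13 \right)} 248 = \frac{8 \cdot 13^{2}}{7} \cdot 248 = \frac{8}{7} \cdot 169 \cdot 248 = \frac{1352}{7} \cdot 248 = \frac{335296}{7}$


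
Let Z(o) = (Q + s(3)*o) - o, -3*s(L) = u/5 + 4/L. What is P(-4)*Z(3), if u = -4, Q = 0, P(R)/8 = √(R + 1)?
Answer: -424*I*√3/15 ≈ -48.959*I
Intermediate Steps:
P(R) = 8*√(1 + R) (P(R) = 8*√(R + 1) = 8*√(1 + R))
s(L) = 4/15 - 4/(3*L) (s(L) = -(-4/5 + 4/L)/3 = -(-4*⅕ + 4/L)/3 = -(-⅘ + 4/L)/3 = 4/15 - 4/(3*L))
Z(o) = -53*o/45 (Z(o) = (0 + ((4/15)*(-5 + 3)/3)*o) - o = (0 + ((4/15)*(⅓)*(-2))*o) - o = (0 - 8*o/45) - o = -8*o/45 - o = -53*o/45)
P(-4)*Z(3) = (8*√(1 - 4))*(-53/45*3) = (8*√(-3))*(-53/15) = (8*(I*√3))*(-53/15) = (8*I*√3)*(-53/15) = -424*I*√3/15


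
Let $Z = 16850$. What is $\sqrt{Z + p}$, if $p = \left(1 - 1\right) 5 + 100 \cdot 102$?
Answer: $5 \sqrt{1082} \approx 164.47$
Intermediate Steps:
$p = 10200$ ($p = 0 \cdot 5 + 10200 = 0 + 10200 = 10200$)
$\sqrt{Z + p} = \sqrt{16850 + 10200} = \sqrt{27050} = 5 \sqrt{1082}$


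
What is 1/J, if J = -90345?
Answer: -1/90345 ≈ -1.1069e-5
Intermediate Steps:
1/J = 1/(-90345) = -1/90345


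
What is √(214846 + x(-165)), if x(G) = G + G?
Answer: 2*√53629 ≈ 463.16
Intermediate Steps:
x(G) = 2*G
√(214846 + x(-165)) = √(214846 + 2*(-165)) = √(214846 - 330) = √214516 = 2*√53629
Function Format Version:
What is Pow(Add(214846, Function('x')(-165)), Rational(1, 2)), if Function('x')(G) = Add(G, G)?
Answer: Mul(2, Pow(53629, Rational(1, 2))) ≈ 463.16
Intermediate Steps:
Function('x')(G) = Mul(2, G)
Pow(Add(214846, Function('x')(-165)), Rational(1, 2)) = Pow(Add(214846, Mul(2, -165)), Rational(1, 2)) = Pow(Add(214846, -330), Rational(1, 2)) = Pow(214516, Rational(1, 2)) = Mul(2, Pow(53629, Rational(1, 2)))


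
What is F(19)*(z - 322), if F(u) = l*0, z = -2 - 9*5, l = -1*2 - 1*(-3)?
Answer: 0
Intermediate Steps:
l = 1 (l = -2 + 3 = 1)
z = -47 (z = -2 - 45 = -47)
F(u) = 0 (F(u) = 1*0 = 0)
F(19)*(z - 322) = 0*(-47 - 322) = 0*(-369) = 0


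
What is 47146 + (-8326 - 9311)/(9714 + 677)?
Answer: 489876449/10391 ≈ 47144.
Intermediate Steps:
47146 + (-8326 - 9311)/(9714 + 677) = 47146 - 17637/10391 = 489876449/10391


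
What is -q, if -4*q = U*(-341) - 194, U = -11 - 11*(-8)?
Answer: -26451/4 ≈ -6612.8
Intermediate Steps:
U = 77 (U = -11 + 88 = 77)
q = 26451/4 (q = -(77*(-341) - 194)/4 = -(-26257 - 194)/4 = -¼*(-26451) = 26451/4 ≈ 6612.8)
-q = -1*26451/4 = -26451/4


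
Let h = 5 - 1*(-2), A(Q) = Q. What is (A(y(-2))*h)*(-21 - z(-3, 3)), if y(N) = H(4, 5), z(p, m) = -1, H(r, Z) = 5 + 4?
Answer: -1260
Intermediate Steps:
H(r, Z) = 9
y(N) = 9
h = 7 (h = 5 + 2 = 7)
(A(y(-2))*h)*(-21 - z(-3, 3)) = (9*7)*(-21 - 1*(-1)) = 63*(-21 + 1) = 63*(-20) = -1260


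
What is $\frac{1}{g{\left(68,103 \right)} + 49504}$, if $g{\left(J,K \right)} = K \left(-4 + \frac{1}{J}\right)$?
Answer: $\frac{68}{3338359} \approx 2.0369 \cdot 10^{-5}$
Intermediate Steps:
$\frac{1}{g{\left(68,103 \right)} + 49504} = \frac{1}{\left(\left(-4\right) 103 + \frac{103}{68}\right) + 49504} = \frac{1}{\left(-412 + 103 \cdot \frac{1}{68}\right) + 49504} = \frac{1}{\left(-412 + \frac{103}{68}\right) + 49504} = \frac{1}{- \frac{27913}{68} + 49504} = \frac{1}{\frac{3338359}{68}} = \frac{68}{3338359}$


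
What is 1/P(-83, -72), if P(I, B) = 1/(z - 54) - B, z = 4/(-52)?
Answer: 703/50603 ≈ 0.013892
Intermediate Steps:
z = -1/13 (z = 4*(-1/52) = -1/13 ≈ -0.076923)
P(I, B) = -13/703 - B (P(I, B) = 1/(-1/13 - 54) - B = 1/(-703/13) - B = -13/703 - B)
1/P(-83, -72) = 1/(-13/703 - 1*(-72)) = 1/(-13/703 + 72) = 1/(50603/703) = 703/50603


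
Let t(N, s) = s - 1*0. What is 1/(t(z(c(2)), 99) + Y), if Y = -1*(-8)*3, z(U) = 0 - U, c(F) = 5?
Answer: 1/123 ≈ 0.0081301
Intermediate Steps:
z(U) = -U
t(N, s) = s (t(N, s) = s + 0 = s)
Y = 24 (Y = 8*3 = 24)
1/(t(z(c(2)), 99) + Y) = 1/(99 + 24) = 1/123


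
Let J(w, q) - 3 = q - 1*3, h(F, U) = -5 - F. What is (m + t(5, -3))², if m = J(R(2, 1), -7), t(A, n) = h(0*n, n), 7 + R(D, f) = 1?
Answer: 144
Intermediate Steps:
R(D, f) = -6 (R(D, f) = -7 + 1 = -6)
t(A, n) = -5 (t(A, n) = -5 - 0*n = -5 - 1*0 = -5 + 0 = -5)
J(w, q) = q (J(w, q) = 3 + (q - 1*3) = 3 + (q - 3) = 3 + (-3 + q) = q)
m = -7
(m + t(5, -3))² = (-7 - 5)² = (-12)² = 144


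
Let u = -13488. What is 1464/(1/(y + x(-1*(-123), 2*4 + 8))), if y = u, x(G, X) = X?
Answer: -19723008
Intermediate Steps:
y = -13488
1464/(1/(y + x(-1*(-123), 2*4 + 8))) = 1464/(1/(-13488 + (2*4 + 8))) = 1464/(1/(-13488 + (8 + 8))) = 1464/(1/(-13488 + 16)) = 1464/(1/(-13472)) = 1464/(-1/13472) = 1464*(-13472) = -19723008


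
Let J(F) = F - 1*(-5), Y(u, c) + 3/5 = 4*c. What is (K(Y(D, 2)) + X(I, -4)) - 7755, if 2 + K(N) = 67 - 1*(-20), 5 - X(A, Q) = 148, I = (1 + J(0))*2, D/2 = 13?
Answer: -7813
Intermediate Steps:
D = 26 (D = 2*13 = 26)
Y(u, c) = -⅗ + 4*c
J(F) = 5 + F (J(F) = F + 5 = 5 + F)
I = 12 (I = (1 + (5 + 0))*2 = (1 + 5)*2 = 6*2 = 12)
X(A, Q) = -143 (X(A, Q) = 5 - 1*148 = 5 - 148 = -143)
K(N) = 85 (K(N) = -2 + (67 - 1*(-20)) = -2 + (67 + 20) = -2 + 87 = 85)
(K(Y(D, 2)) + X(I, -4)) - 7755 = (85 - 143) - 7755 = -58 - 7755 = -7813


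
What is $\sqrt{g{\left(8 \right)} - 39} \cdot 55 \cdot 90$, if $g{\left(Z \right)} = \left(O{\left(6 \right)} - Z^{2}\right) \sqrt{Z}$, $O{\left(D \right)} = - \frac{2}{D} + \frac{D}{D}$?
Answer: $1650 \sqrt{-351 - 1140 \sqrt{2}} \approx 73108.0 i$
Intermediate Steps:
$O{\left(D \right)} = 1 - \frac{2}{D}$ ($O{\left(D \right)} = - \frac{2}{D} + 1 = 1 - \frac{2}{D}$)
$g{\left(Z \right)} = \sqrt{Z} \left(\frac{2}{3} - Z^{2}\right)$ ($g{\left(Z \right)} = \left(\frac{-2 + 6}{6} - Z^{2}\right) \sqrt{Z} = \left(\frac{1}{6} \cdot 4 - Z^{2}\right) \sqrt{Z} = \left(\frac{2}{3} - Z^{2}\right) \sqrt{Z} = \sqrt{Z} \left(\frac{2}{3} - Z^{2}\right)$)
$\sqrt{g{\left(8 \right)} - 39} \cdot 55 \cdot 90 = \sqrt{\sqrt{8} \left(\frac{2}{3} - 8^{2}\right) - 39} \cdot 55 \cdot 90 = \sqrt{2 \sqrt{2} \left(\frac{2}{3} - 64\right) - 39} \cdot 55 \cdot 90 = \sqrt{2 \sqrt{2} \left(- \frac{190}{3}\right) - 39} \cdot 55 \cdot 90 = \sqrt{- \frac{380 \sqrt{2}}{3} - 39} \cdot 55 \cdot 90 = \sqrt{-39 - \frac{380 \sqrt{2}}{3}} \cdot 55 \cdot 90 = 55 \sqrt{-39 - \frac{380 \sqrt{2}}{3}} \cdot 90 = 4950 \sqrt{-39 - \frac{380 \sqrt{2}}{3}}$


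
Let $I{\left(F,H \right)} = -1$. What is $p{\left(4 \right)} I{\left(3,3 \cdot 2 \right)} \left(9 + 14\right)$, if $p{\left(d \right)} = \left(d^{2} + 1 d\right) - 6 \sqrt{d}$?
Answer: $-184$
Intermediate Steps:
$p{\left(d \right)} = d + d^{2} - 6 \sqrt{d}$ ($p{\left(d \right)} = \left(d^{2} + d\right) - 6 \sqrt{d} = \left(d + d^{2}\right) - 6 \sqrt{d} = d + d^{2} - 6 \sqrt{d}$)
$p{\left(4 \right)} I{\left(3,3 \cdot 2 \right)} \left(9 + 14\right) = \left(4 + 4^{2} - 6 \sqrt{4}\right) \left(-1\right) \left(9 + 14\right) = \left(4 + 16 - 12\right) \left(-1\right) 23 = 8 \left(-1\right) 23 = \left(-8\right) 23 = -184$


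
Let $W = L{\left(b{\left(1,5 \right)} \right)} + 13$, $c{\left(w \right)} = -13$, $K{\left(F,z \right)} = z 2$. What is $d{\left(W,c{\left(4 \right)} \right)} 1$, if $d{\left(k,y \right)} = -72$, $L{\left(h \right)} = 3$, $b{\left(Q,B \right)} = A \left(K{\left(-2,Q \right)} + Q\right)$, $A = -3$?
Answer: $-72$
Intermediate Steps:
$K{\left(F,z \right)} = 2 z$
$b{\left(Q,B \right)} = - 9 Q$ ($b{\left(Q,B \right)} = - 3 \left(2 Q + Q\right) = - 3 \cdot 3 Q = - 9 Q$)
$W = 16$ ($W = 3 + 13 = 16$)
$d{\left(W,c{\left(4 \right)} \right)} 1 = \left(-72\right) 1 = -72$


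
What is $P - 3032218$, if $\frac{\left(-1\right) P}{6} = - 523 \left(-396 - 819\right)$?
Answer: $-6844888$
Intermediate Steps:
$P = -3812670$ ($P = - 6 \left(- 523 \left(-396 - 819\right)\right) = - 6 \left(\left(-523\right) \left(-1215\right)\right) = \left(-6\right) 635445 = -3812670$)
$P - 3032218 = -3812670 - 3032218 = -6844888$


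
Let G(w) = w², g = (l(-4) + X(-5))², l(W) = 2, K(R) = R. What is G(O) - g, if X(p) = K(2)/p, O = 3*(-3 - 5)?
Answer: 14336/25 ≈ 573.44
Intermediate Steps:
O = -24 (O = 3*(-8) = -24)
X(p) = 2/p
g = 64/25 (g = (2 + 2/(-5))² = (2 + 2*(-⅕))² = (2 - ⅖)² = (8/5)² = 64/25 ≈ 2.5600)
G(O) - g = (-24)² - 1*64/25 = 576 - 64/25 = 14336/25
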